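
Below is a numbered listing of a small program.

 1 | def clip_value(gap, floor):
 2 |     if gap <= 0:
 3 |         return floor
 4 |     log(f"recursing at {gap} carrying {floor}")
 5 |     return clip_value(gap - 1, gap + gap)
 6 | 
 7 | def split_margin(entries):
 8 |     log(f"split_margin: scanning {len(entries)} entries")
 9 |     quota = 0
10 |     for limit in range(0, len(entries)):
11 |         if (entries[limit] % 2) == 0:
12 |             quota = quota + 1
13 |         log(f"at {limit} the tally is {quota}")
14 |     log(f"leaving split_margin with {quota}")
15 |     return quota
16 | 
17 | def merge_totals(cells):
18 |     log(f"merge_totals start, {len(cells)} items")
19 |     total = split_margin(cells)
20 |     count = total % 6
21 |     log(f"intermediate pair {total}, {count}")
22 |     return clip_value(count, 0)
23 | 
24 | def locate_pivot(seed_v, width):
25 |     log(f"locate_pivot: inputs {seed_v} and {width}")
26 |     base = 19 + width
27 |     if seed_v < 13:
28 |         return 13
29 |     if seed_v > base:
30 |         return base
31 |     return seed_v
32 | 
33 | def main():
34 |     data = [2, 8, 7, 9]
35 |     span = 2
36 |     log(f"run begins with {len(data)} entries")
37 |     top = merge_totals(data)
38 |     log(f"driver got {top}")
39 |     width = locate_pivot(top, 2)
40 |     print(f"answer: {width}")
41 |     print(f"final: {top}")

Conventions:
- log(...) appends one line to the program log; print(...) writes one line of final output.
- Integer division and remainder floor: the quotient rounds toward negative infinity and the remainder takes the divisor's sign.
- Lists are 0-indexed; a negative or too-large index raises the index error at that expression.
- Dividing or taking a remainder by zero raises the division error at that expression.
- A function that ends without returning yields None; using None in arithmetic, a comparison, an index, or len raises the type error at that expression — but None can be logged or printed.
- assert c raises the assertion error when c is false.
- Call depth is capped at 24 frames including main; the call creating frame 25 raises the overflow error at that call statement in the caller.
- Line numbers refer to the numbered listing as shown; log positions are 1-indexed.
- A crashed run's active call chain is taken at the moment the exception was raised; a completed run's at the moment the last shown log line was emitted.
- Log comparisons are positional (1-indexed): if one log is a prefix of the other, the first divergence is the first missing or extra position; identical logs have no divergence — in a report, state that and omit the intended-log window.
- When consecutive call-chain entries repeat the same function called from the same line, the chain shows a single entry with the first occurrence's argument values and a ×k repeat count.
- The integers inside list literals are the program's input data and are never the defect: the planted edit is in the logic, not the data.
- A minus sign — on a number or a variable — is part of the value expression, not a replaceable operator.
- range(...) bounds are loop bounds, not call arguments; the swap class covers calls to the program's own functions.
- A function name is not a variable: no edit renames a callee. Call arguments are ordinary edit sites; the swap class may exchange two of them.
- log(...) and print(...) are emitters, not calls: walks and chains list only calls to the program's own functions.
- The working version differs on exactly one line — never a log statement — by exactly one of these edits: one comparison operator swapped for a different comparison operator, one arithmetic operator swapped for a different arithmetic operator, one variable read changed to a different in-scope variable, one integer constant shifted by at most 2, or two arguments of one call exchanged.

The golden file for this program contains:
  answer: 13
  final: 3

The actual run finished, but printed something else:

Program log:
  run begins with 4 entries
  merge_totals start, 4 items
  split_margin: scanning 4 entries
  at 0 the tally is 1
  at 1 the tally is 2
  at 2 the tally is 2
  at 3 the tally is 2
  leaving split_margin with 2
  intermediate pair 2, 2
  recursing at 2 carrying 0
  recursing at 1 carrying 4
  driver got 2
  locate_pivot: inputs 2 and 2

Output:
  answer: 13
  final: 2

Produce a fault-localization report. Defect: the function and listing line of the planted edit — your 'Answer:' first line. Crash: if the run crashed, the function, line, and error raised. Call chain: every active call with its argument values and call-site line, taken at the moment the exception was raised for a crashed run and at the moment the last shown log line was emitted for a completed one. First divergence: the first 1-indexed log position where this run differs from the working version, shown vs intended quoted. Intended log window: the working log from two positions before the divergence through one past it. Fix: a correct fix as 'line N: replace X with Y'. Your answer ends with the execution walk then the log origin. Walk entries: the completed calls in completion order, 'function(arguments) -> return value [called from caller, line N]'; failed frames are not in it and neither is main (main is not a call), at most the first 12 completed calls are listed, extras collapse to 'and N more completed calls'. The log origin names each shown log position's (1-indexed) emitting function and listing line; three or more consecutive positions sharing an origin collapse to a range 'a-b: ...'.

Answer: the defect is in clip_value at line 5.
Core observation: At log position 11 the runs split — shown 'recursing at 1 carrying 4', but the working version logs 'recursing at 1 carrying 2'.
Call chain: main -> locate_pivot(2, 2) (called at line 39).
First divergence: position 11; shown 'recursing at 1 carrying 4' vs intended 'recursing at 1 carrying 2'.
Intended log window:
  9: intermediate pair 2, 2
  10: recursing at 2 carrying 0
  11: recursing at 1 carrying 2
  12: driver got 3
Execution walk:
  split_margin([2, 8, 7, 9]) -> 2  [called from merge_totals, line 19]
  clip_value(0, 2) -> 2  [called from clip_value, line 5]
  clip_value(1, 4) -> 2  [called from clip_value, line 5]
  clip_value(2, 0) -> 2  [called from merge_totals, line 22]
  merge_totals([2, 8, 7, 9]) -> 2  [called from main, line 37]
  locate_pivot(2, 2) -> 13  [called from main, line 39]
Log origins:
  1: logged in main at line 36
  2: logged in merge_totals at line 18
  3: logged in split_margin at line 8
  4-7: logged in split_margin at line 13
  8: logged in split_margin at line 14
  9: logged in merge_totals at line 21
  10: logged in clip_value at line 4
  11: logged in clip_value at line 4
  12: logged in main at line 38
  13: logged in locate_pivot at line 25
A correct fix: line 5: replace `gap + gap` with `floor + gap`.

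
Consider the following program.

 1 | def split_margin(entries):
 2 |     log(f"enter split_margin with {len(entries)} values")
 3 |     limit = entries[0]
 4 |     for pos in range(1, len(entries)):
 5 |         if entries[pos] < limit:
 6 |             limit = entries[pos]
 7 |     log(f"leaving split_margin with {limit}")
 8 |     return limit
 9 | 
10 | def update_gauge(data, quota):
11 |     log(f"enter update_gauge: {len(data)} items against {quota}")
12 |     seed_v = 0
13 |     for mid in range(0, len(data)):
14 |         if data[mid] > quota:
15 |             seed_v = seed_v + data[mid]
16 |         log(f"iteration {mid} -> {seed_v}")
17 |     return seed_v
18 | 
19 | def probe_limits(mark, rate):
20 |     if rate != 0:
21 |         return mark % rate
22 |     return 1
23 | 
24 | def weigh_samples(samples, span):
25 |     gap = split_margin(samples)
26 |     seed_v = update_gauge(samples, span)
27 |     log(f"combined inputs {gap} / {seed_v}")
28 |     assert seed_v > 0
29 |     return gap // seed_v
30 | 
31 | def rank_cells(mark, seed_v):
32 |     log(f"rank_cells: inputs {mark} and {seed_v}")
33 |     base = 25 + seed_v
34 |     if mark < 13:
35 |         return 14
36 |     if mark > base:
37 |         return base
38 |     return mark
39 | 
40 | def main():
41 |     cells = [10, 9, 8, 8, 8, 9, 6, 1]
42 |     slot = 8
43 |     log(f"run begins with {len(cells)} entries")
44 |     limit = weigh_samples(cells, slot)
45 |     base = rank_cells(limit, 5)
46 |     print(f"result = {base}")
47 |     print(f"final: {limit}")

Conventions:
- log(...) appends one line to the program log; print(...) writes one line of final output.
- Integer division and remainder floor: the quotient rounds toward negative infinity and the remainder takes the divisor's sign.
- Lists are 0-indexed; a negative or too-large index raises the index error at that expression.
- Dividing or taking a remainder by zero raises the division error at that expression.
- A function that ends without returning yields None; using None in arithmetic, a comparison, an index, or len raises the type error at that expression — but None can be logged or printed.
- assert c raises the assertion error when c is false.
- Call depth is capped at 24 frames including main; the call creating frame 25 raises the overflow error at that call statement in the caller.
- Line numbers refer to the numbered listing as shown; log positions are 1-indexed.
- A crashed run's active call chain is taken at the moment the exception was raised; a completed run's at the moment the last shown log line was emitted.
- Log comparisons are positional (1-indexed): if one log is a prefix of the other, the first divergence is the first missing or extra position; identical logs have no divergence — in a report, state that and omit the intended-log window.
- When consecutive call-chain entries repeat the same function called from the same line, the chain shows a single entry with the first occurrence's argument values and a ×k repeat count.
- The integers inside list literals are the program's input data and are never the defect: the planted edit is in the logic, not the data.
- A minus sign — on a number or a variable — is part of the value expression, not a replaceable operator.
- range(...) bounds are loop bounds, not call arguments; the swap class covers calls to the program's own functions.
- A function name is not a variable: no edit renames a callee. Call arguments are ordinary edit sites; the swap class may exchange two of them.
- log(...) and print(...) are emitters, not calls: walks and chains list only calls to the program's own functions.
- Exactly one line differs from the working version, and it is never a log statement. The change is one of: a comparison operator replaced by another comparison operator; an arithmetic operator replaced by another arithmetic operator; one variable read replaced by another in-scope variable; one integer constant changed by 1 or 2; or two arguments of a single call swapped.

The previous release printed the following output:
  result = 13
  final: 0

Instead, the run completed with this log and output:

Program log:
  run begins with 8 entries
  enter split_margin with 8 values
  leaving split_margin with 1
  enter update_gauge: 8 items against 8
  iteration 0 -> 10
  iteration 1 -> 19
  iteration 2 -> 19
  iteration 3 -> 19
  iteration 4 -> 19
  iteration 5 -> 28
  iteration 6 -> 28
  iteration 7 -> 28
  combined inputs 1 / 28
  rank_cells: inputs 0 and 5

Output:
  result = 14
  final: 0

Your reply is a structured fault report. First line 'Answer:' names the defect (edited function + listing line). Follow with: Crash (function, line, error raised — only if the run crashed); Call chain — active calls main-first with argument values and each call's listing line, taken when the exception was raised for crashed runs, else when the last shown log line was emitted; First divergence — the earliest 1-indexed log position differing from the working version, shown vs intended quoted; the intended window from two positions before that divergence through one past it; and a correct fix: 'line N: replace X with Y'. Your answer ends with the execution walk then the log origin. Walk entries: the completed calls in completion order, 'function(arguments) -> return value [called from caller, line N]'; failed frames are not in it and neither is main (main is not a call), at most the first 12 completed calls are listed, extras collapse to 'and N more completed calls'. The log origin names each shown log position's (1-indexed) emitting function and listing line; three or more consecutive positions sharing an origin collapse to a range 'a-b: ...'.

Answer: the defect is in rank_cells at line 35.
The tell: Nothing in the log betrays the bug — only the output does.
Call chain: main -> rank_cells(0, 5) (called at line 45).
First divergence: none (the log streams are identical).
Execution walk:
  split_margin([10, 9, 8, 8, 8, 9, 6, 1]) -> 1  [called from weigh_samples, line 25]
  update_gauge([10, 9, 8, 8, 8, 9, 6, 1], 8) -> 28  [called from weigh_samples, line 26]
  weigh_samples([10, 9, 8, 8, 8, 9, 6, 1], 8) -> 0  [called from main, line 44]
  rank_cells(0, 5) -> 14  [called from main, line 45]
Origin of each log line:
  1: emitted by main (line 43)
  2: emitted by split_margin (line 2)
  3: emitted by split_margin (line 7)
  4: emitted by update_gauge (line 11)
  5-12: emitted by update_gauge (line 16)
  13: emitted by weigh_samples (line 27)
  14: emitted by rank_cells (line 32)
A correct fix: line 35: replace `14` with `13`.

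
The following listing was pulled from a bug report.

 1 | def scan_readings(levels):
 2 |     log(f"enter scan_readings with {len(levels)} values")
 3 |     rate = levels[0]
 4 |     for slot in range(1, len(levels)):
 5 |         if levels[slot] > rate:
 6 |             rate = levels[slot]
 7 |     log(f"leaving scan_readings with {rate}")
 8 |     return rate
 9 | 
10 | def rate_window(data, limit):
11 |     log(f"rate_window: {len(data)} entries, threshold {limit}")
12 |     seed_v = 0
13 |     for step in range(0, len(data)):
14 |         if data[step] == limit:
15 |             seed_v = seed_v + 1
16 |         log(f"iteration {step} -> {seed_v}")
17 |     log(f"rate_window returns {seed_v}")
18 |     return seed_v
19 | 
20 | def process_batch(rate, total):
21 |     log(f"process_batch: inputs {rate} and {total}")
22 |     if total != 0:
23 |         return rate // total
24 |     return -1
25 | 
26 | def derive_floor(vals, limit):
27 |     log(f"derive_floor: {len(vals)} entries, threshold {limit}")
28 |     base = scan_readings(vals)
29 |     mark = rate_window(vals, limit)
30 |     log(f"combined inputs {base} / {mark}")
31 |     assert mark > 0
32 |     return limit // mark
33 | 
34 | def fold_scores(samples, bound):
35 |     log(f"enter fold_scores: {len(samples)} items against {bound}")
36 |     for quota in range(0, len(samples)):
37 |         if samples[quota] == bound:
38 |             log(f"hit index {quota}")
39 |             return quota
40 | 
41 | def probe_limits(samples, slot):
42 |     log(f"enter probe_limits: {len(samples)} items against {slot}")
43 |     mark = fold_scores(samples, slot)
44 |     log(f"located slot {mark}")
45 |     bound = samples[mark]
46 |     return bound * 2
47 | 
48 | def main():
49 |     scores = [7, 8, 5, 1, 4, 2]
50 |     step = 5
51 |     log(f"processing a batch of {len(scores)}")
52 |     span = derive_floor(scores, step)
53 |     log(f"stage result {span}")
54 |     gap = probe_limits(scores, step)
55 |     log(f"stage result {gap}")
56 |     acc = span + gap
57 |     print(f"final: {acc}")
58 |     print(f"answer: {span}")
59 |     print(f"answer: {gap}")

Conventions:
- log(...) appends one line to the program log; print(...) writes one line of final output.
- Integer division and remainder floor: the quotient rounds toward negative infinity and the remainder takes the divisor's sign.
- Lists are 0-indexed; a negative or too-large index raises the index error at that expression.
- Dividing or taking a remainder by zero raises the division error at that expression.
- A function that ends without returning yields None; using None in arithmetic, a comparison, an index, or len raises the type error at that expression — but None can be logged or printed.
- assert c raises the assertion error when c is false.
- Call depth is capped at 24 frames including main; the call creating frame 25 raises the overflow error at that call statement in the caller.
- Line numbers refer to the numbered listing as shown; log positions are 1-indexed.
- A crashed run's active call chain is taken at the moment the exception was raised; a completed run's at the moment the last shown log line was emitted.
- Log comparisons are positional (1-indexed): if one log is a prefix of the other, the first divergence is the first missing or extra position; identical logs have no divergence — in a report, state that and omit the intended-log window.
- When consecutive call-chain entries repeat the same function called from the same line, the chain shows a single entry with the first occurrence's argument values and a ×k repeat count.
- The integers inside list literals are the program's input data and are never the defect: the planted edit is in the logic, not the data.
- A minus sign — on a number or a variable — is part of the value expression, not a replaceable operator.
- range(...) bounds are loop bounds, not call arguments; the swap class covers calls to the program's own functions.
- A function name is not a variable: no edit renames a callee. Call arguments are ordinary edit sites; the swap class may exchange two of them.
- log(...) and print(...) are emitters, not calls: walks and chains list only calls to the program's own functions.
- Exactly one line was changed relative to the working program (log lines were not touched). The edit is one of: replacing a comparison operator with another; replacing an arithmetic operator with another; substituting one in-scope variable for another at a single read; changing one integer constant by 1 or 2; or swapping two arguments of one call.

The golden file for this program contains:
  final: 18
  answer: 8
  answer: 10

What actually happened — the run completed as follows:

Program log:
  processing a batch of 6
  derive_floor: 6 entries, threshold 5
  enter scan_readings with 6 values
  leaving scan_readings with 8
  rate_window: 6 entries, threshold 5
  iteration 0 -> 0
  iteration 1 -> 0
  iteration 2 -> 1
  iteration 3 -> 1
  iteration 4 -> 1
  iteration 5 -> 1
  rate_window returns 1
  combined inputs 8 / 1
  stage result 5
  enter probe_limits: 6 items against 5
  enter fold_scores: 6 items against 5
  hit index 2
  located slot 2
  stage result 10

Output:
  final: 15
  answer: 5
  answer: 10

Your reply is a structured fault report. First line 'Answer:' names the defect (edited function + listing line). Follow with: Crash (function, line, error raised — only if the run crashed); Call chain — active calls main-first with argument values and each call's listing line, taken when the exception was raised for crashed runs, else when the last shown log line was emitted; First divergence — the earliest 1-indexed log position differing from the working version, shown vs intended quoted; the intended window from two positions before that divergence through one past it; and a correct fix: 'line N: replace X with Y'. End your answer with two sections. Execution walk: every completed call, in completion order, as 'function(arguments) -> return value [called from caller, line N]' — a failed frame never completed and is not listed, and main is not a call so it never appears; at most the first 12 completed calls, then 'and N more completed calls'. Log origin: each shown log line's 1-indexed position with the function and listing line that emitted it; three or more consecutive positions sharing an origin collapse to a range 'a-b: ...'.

Answer: the defect is in derive_floor at line 32.
Key observation: The earliest visible damage is log position 14 — 'stage result 5' rather than the intended 'stage result 8'.
Call chain: main.
First divergence: at position 14 the run shows 'stage result 5' where the working version logs 'stage result 8'.
Intended log window:
  12: rate_window returns 1
  13: combined inputs 8 / 1
  14: stage result 8
  15: enter probe_limits: 6 items against 5
Execution walk:
  scan_readings([7, 8, 5, 1, 4, 2]) -> 8  [called from derive_floor, line 28]
  rate_window([7, 8, 5, 1, 4, 2], 5) -> 1  [called from derive_floor, line 29]
  derive_floor([7, 8, 5, 1, 4, 2], 5) -> 5  [called from main, line 52]
  fold_scores([7, 8, 5, 1, 4, 2], 5) -> 2  [called from probe_limits, line 43]
  probe_limits([7, 8, 5, 1, 4, 2], 5) -> 10  [called from main, line 54]
Log origins:
  1 — main, line 51
  2 — derive_floor, line 27
  3 — scan_readings, line 2
  4 — scan_readings, line 7
  5 — rate_window, line 11
  6-11 — rate_window, line 16
  12 — rate_window, line 17
  13 — derive_floor, line 30
  14 — main, line 53
  15 — probe_limits, line 42
  16 — fold_scores, line 35
  17 — fold_scores, line 38
  18 — probe_limits, line 44
  19 — main, line 55
A correct fix: line 32: replace `limit` with `base`.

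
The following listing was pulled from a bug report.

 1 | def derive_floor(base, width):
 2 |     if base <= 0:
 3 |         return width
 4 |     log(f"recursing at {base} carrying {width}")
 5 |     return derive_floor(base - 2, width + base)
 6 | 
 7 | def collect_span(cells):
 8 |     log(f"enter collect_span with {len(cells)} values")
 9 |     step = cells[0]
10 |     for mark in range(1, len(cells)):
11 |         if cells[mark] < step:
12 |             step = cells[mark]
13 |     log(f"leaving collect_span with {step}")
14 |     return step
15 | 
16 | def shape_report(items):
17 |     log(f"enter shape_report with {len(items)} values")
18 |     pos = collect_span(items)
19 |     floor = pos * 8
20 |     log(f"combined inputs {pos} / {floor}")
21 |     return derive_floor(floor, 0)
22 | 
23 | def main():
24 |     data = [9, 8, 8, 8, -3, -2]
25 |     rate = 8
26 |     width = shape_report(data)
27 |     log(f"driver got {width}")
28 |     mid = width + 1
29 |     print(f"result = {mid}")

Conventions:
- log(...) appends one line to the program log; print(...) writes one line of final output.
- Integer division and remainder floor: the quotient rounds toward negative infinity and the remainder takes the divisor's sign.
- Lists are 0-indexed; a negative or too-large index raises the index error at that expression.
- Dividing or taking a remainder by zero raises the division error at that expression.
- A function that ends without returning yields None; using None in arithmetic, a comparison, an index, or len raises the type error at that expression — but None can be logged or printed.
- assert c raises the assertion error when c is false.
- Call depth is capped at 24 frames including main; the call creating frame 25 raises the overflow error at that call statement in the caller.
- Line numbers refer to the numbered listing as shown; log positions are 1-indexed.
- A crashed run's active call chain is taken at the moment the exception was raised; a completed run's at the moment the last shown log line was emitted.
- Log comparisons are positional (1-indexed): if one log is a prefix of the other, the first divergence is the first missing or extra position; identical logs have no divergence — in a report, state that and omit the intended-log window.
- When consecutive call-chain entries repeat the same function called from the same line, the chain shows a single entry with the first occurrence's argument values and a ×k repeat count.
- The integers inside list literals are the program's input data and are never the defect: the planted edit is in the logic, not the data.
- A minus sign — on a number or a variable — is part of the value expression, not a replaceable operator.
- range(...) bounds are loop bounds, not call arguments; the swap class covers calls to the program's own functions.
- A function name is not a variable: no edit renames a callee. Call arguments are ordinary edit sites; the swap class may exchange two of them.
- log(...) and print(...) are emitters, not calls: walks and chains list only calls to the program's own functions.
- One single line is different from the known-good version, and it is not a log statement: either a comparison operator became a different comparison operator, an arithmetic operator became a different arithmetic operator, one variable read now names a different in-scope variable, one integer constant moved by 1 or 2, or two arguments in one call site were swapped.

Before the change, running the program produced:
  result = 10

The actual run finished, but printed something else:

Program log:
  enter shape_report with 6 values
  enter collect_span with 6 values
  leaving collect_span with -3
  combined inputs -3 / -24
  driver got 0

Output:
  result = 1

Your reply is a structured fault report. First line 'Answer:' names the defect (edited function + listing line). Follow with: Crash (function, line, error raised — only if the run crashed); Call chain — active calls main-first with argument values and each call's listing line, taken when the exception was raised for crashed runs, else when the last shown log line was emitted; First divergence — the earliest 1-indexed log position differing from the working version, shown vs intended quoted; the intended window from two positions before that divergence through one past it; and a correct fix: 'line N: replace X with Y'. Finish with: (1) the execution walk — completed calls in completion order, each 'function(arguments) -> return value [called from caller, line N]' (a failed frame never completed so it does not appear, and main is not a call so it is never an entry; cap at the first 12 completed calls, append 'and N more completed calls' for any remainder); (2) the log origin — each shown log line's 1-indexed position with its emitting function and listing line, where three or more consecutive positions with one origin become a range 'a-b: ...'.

Answer: the defect is in shape_report at line 19.
Key observation: Position 4 is the first bad log line: 'combined inputs -3 / -24' should read 'combined inputs -3 / 5'.
Call chain: main.
First divergence: position 4 — the shown line 'combined inputs -3 / -24' should read 'combined inputs -3 / 5'.
Intended log window:
  2: enter collect_span with 6 values
  3: leaving collect_span with -3
  4: combined inputs -3 / 5
  5: recursing at 5 carrying 0
Execution walk:
  collect_span([9, 8, 8, 8, -3, -2]) -> -3  [called from shape_report, line 18]
  derive_floor(-24, 0) -> 0  [called from shape_report, line 21]
  shape_report([9, 8, 8, 8, -3, -2]) -> 0  [called from main, line 26]
Log origin:
  1: logged in shape_report at line 17
  2: logged in collect_span at line 8
  3: logged in collect_span at line 13
  4: logged in shape_report at line 20
  5: logged in main at line 27
A correct fix: line 19: replace `*` with `%`.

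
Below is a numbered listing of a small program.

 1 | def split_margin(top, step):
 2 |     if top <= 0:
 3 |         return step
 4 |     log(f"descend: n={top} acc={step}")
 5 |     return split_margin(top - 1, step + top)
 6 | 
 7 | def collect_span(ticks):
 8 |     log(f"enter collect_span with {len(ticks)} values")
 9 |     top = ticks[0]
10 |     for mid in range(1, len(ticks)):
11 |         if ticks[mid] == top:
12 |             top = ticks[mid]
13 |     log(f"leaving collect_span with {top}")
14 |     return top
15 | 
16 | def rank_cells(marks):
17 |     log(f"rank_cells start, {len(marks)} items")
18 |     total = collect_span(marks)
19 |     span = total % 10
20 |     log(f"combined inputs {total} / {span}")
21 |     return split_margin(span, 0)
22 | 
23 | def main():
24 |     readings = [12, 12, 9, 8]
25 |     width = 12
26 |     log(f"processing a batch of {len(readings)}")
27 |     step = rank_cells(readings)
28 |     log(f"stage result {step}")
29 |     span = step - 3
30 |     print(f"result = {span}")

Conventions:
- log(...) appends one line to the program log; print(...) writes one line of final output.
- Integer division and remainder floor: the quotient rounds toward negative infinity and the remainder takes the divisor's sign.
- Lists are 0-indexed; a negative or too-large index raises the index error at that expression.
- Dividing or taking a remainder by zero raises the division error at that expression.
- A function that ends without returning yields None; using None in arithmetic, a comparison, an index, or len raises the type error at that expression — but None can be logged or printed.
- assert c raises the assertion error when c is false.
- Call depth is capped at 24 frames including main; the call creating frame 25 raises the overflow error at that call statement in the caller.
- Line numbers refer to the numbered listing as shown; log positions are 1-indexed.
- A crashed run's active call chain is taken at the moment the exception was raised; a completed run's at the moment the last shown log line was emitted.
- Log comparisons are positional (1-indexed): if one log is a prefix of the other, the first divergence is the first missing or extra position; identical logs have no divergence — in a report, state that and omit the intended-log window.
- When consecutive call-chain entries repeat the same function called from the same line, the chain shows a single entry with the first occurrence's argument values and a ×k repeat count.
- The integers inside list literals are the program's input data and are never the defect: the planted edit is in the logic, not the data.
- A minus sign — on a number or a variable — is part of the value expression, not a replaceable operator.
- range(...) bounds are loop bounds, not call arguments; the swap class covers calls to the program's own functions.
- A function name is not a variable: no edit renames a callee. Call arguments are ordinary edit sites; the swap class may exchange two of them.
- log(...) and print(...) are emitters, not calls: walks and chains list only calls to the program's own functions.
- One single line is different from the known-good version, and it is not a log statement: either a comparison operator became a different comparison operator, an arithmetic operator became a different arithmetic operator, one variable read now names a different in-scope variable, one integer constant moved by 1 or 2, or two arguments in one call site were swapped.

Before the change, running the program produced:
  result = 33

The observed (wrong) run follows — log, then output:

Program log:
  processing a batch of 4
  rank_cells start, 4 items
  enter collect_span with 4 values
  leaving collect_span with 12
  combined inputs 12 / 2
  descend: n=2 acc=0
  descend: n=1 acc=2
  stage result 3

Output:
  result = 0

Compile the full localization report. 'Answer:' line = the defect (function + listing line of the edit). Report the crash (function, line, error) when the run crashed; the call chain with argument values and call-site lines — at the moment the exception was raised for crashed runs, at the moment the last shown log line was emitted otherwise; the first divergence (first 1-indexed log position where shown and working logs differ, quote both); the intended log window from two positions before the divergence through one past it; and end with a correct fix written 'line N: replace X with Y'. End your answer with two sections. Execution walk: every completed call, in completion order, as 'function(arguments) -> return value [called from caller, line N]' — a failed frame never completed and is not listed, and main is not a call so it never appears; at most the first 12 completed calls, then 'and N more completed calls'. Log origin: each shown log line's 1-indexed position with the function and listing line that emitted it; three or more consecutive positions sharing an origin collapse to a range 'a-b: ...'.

Answer: the defect is in collect_span at line 11.
Key observation: The log first diverges at position 4: the faulty run prints 'leaving collect_span with 12' where the working version prints 'leaving collect_span with 8'.
Call chain: main.
First divergence: position 4 — shown 'leaving collect_span with 12', intended 'leaving collect_span with 8'.
Intended log window:
  2: rank_cells start, 4 items
  3: enter collect_span with 4 values
  4: leaving collect_span with 8
  5: combined inputs 8 / 8
Execution walk:
  collect_span([12, 12, 9, 8]) -> 12  [called from rank_cells, line 18]
  split_margin(0, 3) -> 3  [called from split_margin, line 5]
  split_margin(1, 2) -> 3  [called from split_margin, line 5]
  split_margin(2, 0) -> 3  [called from rank_cells, line 21]
  rank_cells([12, 12, 9, 8]) -> 3  [called from main, line 27]
Log origins:
  1: from main, line 26
  2: from rank_cells, line 17
  3: from collect_span, line 8
  4: from collect_span, line 13
  5: from rank_cells, line 20
  6: from split_margin, line 4
  7: from split_margin, line 4
  8: from main, line 28
A correct fix: line 11: replace `==` with `<`.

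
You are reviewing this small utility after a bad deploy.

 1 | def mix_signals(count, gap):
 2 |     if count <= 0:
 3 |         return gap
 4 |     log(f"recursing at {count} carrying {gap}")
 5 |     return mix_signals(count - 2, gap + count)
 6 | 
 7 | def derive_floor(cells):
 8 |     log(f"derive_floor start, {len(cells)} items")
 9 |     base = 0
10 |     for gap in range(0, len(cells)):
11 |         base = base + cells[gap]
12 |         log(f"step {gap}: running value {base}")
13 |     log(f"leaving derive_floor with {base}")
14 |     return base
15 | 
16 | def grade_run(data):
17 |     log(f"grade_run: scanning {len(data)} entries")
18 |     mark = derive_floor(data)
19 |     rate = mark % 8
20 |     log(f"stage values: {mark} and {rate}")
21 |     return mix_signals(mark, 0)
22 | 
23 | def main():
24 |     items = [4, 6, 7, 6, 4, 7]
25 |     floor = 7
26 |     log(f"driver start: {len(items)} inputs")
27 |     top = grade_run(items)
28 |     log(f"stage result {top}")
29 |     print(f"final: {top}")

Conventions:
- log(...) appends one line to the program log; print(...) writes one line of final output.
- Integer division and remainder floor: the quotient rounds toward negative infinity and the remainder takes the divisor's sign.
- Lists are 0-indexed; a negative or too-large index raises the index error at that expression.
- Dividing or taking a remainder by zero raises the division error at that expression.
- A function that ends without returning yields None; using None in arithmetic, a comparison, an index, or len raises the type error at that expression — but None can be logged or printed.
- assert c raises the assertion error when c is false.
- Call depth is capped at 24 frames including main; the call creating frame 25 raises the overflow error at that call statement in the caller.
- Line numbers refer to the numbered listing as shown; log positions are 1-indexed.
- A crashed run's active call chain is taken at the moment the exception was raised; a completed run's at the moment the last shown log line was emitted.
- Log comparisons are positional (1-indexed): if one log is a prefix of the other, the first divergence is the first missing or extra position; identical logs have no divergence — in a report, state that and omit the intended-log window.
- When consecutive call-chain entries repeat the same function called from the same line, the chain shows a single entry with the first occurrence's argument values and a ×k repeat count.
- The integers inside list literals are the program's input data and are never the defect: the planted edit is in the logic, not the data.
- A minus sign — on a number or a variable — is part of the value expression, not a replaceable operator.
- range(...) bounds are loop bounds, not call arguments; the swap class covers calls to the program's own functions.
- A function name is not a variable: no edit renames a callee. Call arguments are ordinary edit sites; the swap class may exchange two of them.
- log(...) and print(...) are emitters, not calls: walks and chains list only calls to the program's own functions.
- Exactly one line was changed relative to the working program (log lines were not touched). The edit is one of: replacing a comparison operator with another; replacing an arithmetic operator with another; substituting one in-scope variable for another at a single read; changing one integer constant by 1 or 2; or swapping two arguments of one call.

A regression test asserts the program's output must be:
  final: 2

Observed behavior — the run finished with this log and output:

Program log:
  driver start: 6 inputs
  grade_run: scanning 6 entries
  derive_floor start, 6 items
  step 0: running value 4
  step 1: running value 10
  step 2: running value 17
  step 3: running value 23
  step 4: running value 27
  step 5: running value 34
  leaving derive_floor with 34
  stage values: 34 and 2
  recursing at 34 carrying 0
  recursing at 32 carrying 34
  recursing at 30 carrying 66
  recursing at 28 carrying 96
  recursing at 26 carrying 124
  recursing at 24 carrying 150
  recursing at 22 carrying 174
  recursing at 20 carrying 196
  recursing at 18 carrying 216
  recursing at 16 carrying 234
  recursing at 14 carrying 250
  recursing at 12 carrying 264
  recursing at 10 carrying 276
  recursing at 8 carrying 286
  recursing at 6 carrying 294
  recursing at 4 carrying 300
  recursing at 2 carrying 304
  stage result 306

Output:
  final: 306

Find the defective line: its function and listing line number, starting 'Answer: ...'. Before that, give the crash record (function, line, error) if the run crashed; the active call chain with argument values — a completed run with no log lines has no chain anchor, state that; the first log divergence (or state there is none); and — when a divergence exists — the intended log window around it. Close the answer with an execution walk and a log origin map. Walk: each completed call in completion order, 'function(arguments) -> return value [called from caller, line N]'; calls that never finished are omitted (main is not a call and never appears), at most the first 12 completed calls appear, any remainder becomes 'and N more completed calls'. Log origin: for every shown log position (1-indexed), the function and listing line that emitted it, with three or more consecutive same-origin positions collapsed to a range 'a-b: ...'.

Answer: the defect is in grade_run at line 21.
Key fact: Position 12 is the first bad log line: 'recursing at 34 carrying 0' should read 'recursing at 2 carrying 0'.
Call chain: main.
First divergence: at position 12 the run shows 'recursing at 34 carrying 0' where the working version logs 'recursing at 2 carrying 0'.
Intended log window:
  10: leaving derive_floor with 34
  11: stage values: 34 and 2
  12: recursing at 2 carrying 0
  13: stage result 2
Execution walk:
  derive_floor([4, 6, 7, 6, 4, 7]) -> 34  [called from grade_run, line 18]
  mix_signals(0, 306) -> 306  [called from mix_signals, line 5]
  mix_signals(2, 304) -> 306  [called from mix_signals, line 5]
  mix_signals(4, 300) -> 306  [called from mix_signals, line 5]
  mix_signals(6, 294) -> 306  [called from mix_signals, line 5]
  mix_signals(8, 286) -> 306  [called from mix_signals, line 5]
  mix_signals(10, 276) -> 306  [called from mix_signals, line 5]
  mix_signals(12, 264) -> 306  [called from mix_signals, line 5]
  mix_signals(14, 250) -> 306  [called from mix_signals, line 5]
  mix_signals(16, 234) -> 306  [called from mix_signals, line 5]
  mix_signals(18, 216) -> 306  [called from mix_signals, line 5]
  mix_signals(20, 196) -> 306  [called from mix_signals, line 5]
  ... and 8 more completed calls
Log origin:
  1: logged in main at line 26
  2: logged in grade_run at line 17
  3: logged in derive_floor at line 8
  4-9: logged in derive_floor at line 12
  10: logged in derive_floor at line 13
  11: logged in grade_run at line 20
  12-28: logged in mix_signals at line 4
  29: logged in main at line 28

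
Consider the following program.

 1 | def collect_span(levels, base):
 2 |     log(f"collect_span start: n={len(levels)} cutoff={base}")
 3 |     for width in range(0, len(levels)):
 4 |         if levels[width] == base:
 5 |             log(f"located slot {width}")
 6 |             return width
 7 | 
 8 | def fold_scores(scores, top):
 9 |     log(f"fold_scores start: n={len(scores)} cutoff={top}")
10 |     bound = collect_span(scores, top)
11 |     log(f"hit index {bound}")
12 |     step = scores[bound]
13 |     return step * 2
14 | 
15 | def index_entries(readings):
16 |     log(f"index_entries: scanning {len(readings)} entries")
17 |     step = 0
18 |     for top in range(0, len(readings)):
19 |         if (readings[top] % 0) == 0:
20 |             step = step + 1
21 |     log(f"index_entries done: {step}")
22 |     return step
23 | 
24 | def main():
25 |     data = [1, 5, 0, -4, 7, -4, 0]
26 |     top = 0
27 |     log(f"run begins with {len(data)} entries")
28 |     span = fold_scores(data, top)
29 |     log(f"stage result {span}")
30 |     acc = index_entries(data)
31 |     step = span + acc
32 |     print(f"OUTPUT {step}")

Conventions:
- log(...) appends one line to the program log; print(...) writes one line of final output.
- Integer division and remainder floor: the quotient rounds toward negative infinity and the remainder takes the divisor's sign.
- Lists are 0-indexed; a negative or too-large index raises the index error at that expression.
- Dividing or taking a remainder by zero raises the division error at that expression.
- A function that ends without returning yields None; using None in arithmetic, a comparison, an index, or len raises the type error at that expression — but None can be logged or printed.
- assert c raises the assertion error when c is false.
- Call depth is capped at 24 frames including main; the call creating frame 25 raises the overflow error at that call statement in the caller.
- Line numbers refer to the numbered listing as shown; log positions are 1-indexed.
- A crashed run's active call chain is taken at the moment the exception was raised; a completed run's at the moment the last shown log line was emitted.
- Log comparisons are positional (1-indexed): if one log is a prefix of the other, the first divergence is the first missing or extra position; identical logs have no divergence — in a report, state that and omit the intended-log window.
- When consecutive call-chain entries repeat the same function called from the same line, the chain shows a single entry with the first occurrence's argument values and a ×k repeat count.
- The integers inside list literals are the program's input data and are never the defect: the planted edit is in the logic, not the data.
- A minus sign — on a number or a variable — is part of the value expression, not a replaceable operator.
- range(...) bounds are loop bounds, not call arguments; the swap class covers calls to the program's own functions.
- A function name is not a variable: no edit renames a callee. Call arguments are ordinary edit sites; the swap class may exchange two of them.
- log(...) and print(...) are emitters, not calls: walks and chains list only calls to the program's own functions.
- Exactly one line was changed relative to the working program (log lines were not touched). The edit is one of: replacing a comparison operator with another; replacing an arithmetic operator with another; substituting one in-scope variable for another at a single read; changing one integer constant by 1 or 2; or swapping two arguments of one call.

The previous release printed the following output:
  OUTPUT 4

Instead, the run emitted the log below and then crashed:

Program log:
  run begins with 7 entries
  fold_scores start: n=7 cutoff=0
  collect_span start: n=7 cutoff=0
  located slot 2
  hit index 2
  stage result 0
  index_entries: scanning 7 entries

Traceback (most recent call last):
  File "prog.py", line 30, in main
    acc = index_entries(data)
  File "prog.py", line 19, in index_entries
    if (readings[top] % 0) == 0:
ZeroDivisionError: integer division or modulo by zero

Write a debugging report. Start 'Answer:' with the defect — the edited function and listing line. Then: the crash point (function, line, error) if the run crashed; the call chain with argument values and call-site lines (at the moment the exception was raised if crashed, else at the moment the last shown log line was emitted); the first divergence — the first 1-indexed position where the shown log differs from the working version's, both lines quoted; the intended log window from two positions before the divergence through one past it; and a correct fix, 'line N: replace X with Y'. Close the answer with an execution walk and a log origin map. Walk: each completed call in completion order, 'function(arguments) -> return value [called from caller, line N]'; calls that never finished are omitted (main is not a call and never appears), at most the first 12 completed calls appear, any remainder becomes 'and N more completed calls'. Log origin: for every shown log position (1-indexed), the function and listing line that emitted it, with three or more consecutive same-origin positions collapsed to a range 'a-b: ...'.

Answer: the defect is in index_entries at line 19.
The tell: The shown log is a 7-line prefix of the intended one, whose next entry is 'index_entries done: 4'.
Crash: index_entries, line 19, ZeroDivisionError.
Call chain: main -> index_entries([1, 5, 0, -4, 7, -4, 0]) (called at line 30).
First divergence: position 8 (shown log ended at 7 lines; the working version continues: 'index_entries done: 4').
Intended log window:
  6: stage result 0
  7: index_entries: scanning 7 entries
  8: index_entries done: 4
Execution walk:
  collect_span([1, 5, 0, -4, 7, -4, 0], 0) -> 2  [called from fold_scores, line 10]
  fold_scores([1, 5, 0, -4, 7, -4, 0], 0) -> 0  [called from main, line 28]
Origin of each log line:
  1 — main, line 27
  2 — fold_scores, line 9
  3 — collect_span, line 2
  4 — collect_span, line 5
  5 — fold_scores, line 11
  6 — main, line 29
  7 — index_entries, line 16
A correct fix: line 19: replace `readings[top] % 0` with `readings[top] % 2`.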